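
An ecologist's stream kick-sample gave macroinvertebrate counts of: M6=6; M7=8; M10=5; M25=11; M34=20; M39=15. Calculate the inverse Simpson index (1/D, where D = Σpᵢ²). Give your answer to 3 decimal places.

4.851

Total N = 6+8+5+11+20+15 = 65, so the proportions are 0.0923077, 0.1230769, 0.0769231, 0.1692308, 0.3076923, 0.2307692 (working shown to 7 dp, full precision carried).
D = 0.0923077² + 0.1230769² + 0.0769231² + 0.1692308² + 0.3076923² + 0.2307692² = 0.0085207 + 0.0151479 + 0.0059172 + 0.0286391 + 0.0946746 + 0.0532544 = 0.2061538.
So 1/D = 4.85075, i.e. 4.851 to 3 decimal places.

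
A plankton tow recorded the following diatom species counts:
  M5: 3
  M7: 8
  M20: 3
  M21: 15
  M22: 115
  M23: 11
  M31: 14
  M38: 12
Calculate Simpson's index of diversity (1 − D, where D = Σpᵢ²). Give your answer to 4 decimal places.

0.5729

Total N = 3+8+3+15+115+11+14+12 = 181, so the proportions are 0.016575, 0.044199, 0.016575, 0.082873, 0.635359, 0.060773, 0.077348, 0.066298 (working shown to 6 dp, full precision carried).
D = 0.016575² + 0.044199² + 0.016575² + 0.082873² + 0.635359² + 0.060773² + 0.077348² + 0.066298² = 0.000275 + 0.001954 + 0.000275 + 0.006868 + 0.403681 + 0.003693 + 0.005983 + 0.004395 = 0.427124.
So 1 − D = 0.572876, i.e. 0.5729 to 4 decimal places.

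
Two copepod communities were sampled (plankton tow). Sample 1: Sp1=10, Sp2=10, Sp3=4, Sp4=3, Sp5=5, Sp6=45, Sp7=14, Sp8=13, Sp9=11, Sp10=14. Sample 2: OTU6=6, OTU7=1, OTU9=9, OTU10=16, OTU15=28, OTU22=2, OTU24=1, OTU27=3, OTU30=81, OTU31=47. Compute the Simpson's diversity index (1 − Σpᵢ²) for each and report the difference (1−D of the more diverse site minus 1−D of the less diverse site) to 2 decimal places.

0.09

Sample 1: N=129, proportions 0.0775, 0.0775, 0.031, 0.0233, 0.0388, 0.3488, 0.1085, 0.1008, 0.0853, 0.1085, giving 1−D = 0.8223 (working shown to 4 dp, full precision carried).
Sample 2: N=194, proportions 0.0309, 0.0052, 0.0464, 0.0825, 0.1443, 0.0103, 0.0052, 0.0155, 0.4175, 0.2423, giving 1−D = 0.7358.
Difference = |0.8223 − 0.7358| = 0.0865, i.e. 0.09 to 2 decimal places.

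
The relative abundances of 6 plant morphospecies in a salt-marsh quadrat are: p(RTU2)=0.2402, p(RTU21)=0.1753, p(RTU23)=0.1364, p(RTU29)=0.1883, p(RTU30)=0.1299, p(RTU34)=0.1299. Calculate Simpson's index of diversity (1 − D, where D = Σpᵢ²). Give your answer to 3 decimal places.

D = 0.2402² + 0.1753² + 0.1364² + 0.1883² + 0.1299² + 0.1299² = 0.05770 + 0.03073 + 0.01860 + 0.03546 + 0.01687 + 0.01687 = 0.17624 (working shown to 5 dp, full precision carried).
So 1 − D = 0.82376, i.e. 0.824 to 3 decimal places.

0.824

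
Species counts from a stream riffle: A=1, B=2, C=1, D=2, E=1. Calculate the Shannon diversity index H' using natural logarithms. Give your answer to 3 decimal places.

1.550

Total N = 1+2+1+2+1 = 7, so the proportions are 0.14286, 0.28571, 0.14286, 0.28571, 0.14286 (working shown to 5 dp, full precision carried).
Each pᵢ ln pᵢ term: 0.14286×(-1.94591)=-0.27799, 0.28571×(-1.25276)=-0.35793, 0.14286×(-1.94591)=-0.27799, 0.28571×(-1.25276)=-0.35793, 0.14286×(-1.94591)=-0.27799.
Sum = -1.54983, so H' = 1.550.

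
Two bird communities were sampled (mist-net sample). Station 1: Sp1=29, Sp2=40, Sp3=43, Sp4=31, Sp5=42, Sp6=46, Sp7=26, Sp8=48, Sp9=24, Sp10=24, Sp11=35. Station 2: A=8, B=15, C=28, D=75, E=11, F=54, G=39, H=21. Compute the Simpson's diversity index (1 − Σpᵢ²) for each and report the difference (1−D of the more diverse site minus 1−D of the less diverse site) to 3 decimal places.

Station 1: N=388, proportions 0.074742, 0.103093, 0.110825, 0.079897, 0.108247, 0.118557, 0.06701, 0.123711, 0.061856, 0.061856, 0.090206, giving 1−D = 0.903762 (working shown to 6 dp, full precision carried).
Station 2: N=251, proportions 0.031873, 0.059761, 0.111554, 0.298805, 0.043825, 0.215139, 0.155378, 0.083665, giving 1−D = 0.814336.
Difference = |0.903762 − 0.814336| = 0.089426, i.e. 0.089 to 3 decimal places.

0.089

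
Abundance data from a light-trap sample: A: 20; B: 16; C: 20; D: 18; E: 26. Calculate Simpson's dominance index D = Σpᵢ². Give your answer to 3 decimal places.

0.206

Total N = 20+16+20+18+26 = 100, so the proportions are 0.2, 0.16, 0.2, 0.18, 0.26 (working shown to 5 dp, full precision carried).
D = 0.2² + 0.16² + 0.2² + 0.18² + 0.26² = 0.04000 + 0.02560 + 0.04000 + 0.03240 + 0.06760 = 0.20560.
To 3 decimal places, D = 0.206.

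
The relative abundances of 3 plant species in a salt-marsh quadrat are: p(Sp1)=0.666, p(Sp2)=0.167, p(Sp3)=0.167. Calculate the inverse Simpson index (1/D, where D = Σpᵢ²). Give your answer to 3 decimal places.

2.003

D = 0.666² + 0.167² + 0.167² = 0.443556 + 0.027889 + 0.027889 = 0.499334 (working shown to 6 dp, full precision carried).
So 1/D = 2.00267, i.e. 2.003 to 3 decimal places.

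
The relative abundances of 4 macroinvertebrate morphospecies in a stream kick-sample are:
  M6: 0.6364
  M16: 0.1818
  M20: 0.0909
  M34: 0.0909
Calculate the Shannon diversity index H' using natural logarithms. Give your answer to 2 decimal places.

1.03

Each pᵢ ln pᵢ term (working shown to 4 dp, full precision carried): 0.6364×(-0.4519)=-0.2876, 0.1818×(-1.7048)=-0.3099, 0.0909×(-2.3980)=-0.2180, 0.0909×(-2.3980)=-0.2180.
Sum = -1.0335, so H' = 1.03.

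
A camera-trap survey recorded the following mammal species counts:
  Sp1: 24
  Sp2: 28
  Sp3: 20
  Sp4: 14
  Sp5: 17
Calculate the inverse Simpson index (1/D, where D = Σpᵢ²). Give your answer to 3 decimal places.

Total N = 24+28+20+14+17 = 103, so the proportions are 0.2330097, 0.2718447, 0.1941748, 0.1359223, 0.1650485 (working shown to 7 dp, full precision carried).
D = 0.2330097² + 0.2718447² + 0.1941748² + 0.1359223² + 0.1650485² = 0.0542935 + 0.0738995 + 0.0377038 + 0.0184749 + 0.0272410 = 0.2116128.
So 1/D = 4.72561, i.e. 4.726 to 3 decimal places.

4.726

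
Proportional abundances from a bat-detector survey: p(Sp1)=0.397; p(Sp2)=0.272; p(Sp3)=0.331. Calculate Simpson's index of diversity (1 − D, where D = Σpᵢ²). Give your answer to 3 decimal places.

D = 0.397² + 0.272² + 0.331² = 0.15761 + 0.07398 + 0.10956 = 0.34115 (working shown to 5 dp, full precision carried).
So 1 − D = 0.65885, i.e. 0.659 to 3 decimal places.

0.659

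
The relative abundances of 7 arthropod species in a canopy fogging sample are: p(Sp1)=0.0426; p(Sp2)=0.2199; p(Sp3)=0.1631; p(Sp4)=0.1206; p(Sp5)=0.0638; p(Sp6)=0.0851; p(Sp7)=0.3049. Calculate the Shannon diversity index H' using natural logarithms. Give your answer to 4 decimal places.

Each pᵢ ln pᵢ term (working shown to 6 dp, full precision carried): 0.0426×(-3.155901)=-0.134441, 0.2199×(-1.514582)=-0.333057, 0.1631×(-1.813392)=-0.295764, 0.1206×(-2.115276)=-0.255102, 0.0638×(-2.752002)=-0.175578, 0.0851×(-2.463928)=-0.209680, 0.3049×(-1.187771)=-0.362152.
Sum = -1.765774, so H' = 1.7658.

1.7658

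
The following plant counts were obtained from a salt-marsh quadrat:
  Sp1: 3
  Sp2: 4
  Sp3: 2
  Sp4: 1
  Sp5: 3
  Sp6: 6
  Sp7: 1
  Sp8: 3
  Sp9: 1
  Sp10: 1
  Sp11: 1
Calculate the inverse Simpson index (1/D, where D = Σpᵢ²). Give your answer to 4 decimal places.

Total N = 3+4+2+1+3+6+1+3+1+1+1 = 26, so the proportions are 0.11538462, 0.15384615, 0.07692308, 0.03846154, 0.11538462, 0.23076923, 0.03846154, 0.11538462, 0.03846154, 0.03846154, 0.03846154 (working shown to 8 dp, full precision carried).
D = 0.11538462² + 0.15384615² + 0.07692308² + 0.03846154² + 0.11538462² + 0.23076923² + 0.03846154² + 0.11538462² + 0.03846154² + 0.03846154² + 0.03846154² = 0.01331361 + 0.02366864 + 0.00591716 + 0.00147929 + 0.01331361 + 0.05325444 + 0.00147929 + 0.01331361 + 0.00147929 + 0.00147929 + 0.00147929 = 0.13017751.
So 1/D = 7.681818, i.e. 7.6818 to 4 decimal places.

7.6818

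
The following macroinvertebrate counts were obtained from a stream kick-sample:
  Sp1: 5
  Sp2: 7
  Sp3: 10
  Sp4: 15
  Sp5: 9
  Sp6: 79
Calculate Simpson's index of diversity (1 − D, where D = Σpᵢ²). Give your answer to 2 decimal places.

Total N = 5+7+10+15+9+79 = 125, so the proportions are 0.04, 0.056, 0.08, 0.12, 0.072, 0.632 (working shown to 4 dp, full precision carried).
D = 0.04² + 0.056² + 0.08² + 0.12² + 0.072² + 0.632² = 0.0016 + 0.0031 + 0.0064 + 0.0144 + 0.0052 + 0.3994 = 0.4301.
So 1 − D = 0.5699, i.e. 0.57 to 2 decimal places.

0.57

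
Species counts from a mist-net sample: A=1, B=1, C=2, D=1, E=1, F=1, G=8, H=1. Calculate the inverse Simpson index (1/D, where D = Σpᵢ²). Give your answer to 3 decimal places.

Total N = 1+1+2+1+1+1+8+1 = 16, so the proportions are 0.0625, 0.0625, 0.125, 0.0625, 0.0625, 0.0625, 0.5, 0.0625 (working shown to 7 dp, full precision carried).
D = 0.0625² + 0.0625² + 0.125² + 0.0625² + 0.0625² + 0.0625² + 0.5² + 0.0625² = 0.0039062 + 0.0039062 + 0.0156250 + 0.0039062 + 0.0039062 + 0.0039062 + 0.2500000 + 0.0039062 = 0.2890625.
So 1/D = 3.45946, i.e. 3.459 to 3 decimal places.

3.459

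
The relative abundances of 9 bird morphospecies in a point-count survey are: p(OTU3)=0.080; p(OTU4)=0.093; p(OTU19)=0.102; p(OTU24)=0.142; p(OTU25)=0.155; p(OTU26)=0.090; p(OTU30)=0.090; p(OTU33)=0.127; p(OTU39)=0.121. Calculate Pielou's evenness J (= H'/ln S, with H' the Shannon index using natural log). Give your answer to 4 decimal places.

H' = −Σ pᵢ ln pᵢ = −((-0.202058) + (-0.220889) + (-0.232844) + (-0.277174) + (-0.288971) + (-0.216715) + (-0.216715) + (-0.262073) + (-0.255548)) = 2.172988 (working shown to 6 dp, full precision carried).
With S = 9 species, ln S = 2.197225, so J = 2.172988/2.197225 = 0.988969, i.e. 0.9890 to 4 decimal places.

0.9890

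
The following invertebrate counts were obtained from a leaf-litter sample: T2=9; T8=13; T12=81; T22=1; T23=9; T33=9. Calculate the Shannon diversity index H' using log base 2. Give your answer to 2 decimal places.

1.63

Total N = 9+13+81+1+9+9 = 122, so the proportions are 0.0738, 0.1066, 0.6639, 0.0082, 0.0738, 0.0738 (working shown to 4 dp, full precision carried).
Each pᵢ log₂ pᵢ term: 0.0738×(-3.7608)=-0.2774, 0.1066×(-3.2303)=-0.3442, 0.6639×(-0.5909)=-0.3923, 0.0082×(-6.9307)=-0.0568, 0.0738×(-3.7608)=-0.2774, 0.0738×(-3.7608)=-0.2774.
Sum = -1.6256, so H' = 1.63.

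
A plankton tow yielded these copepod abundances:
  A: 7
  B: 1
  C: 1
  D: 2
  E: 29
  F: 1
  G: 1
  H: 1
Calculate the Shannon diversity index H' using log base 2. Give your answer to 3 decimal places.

Total N = 7+1+1+2+29+1+1+1 = 43, so the proportions are 0.16279, 0.02326, 0.02326, 0.04651, 0.67442, 0.02326, 0.02326, 0.02326 (working shown to 5 dp, full precision carried).
Each pᵢ log₂ pᵢ term: 0.16279×(-2.61891)=-0.42633, 0.02326×(-5.42626)=-0.12619, 0.02326×(-5.42626)=-0.12619, 0.04651×(-4.42626)=-0.20587, 0.67442×(-0.56828)=-0.38326, 0.02326×(-5.42626)=-0.12619, 0.02326×(-5.42626)=-0.12619, 0.02326×(-5.42626)=-0.12619.
Sum = -1.64643, so H' = 1.646.

1.646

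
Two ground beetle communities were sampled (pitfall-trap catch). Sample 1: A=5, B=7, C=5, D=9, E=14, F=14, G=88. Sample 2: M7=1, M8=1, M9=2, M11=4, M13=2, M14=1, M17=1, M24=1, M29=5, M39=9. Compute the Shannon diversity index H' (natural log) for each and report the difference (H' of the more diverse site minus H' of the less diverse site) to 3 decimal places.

Sample 1: N=142, proportions 0.03521, 0.0493, 0.03521, 0.06338, 0.09859, 0.09859, 0.61972, giving H' = 1.31224 (working shown to 5 dp, full precision carried).
Sample 2: N=27, proportions 0.03704, 0.03704, 0.07407, 0.14815, 0.07407, 0.03704, 0.03704, 0.03704, 0.18519, 0.33333, giving H' = 1.95732.
Difference = |1.31224 − 1.95732| = 0.64508, i.e. 0.645 to 3 decimal places.

0.645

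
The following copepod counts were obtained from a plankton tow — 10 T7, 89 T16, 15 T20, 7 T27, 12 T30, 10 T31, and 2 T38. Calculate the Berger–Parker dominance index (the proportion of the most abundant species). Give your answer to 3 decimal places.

Total N = 10+89+15+7+12+10+2 = 145, so the proportions are 0.06897, 0.61379, 0.10345, 0.04828, 0.08276, 0.06897, 0.01379 (working shown to 5 dp, full precision carried).
The largest proportion is 0.61379, i.e. d = 0.614 to 3 decimal places.

0.614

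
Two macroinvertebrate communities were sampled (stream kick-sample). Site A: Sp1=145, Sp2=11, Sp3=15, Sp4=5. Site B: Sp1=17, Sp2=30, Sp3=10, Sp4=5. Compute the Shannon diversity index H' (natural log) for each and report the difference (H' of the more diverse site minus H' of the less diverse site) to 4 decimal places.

0.5594

Site A: N=176, proportions 0.823864, 0.0625, 0.085227, 0.028409, giving H' = 0.643943 (working shown to 6 dp, full precision carried).
Site B: N=62, proportions 0.274194, 0.483871, 0.16129, 0.080645, giving H' = 1.203367.
Difference = |0.643943 − 1.203367| = 0.559424, i.e. 0.5594 to 4 decimal places.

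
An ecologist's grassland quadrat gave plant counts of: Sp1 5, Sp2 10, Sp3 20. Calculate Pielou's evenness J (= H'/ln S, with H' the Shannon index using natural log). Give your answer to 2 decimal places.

0.87

Total N = 5+10+20 = 35, so the proportions are 0.1429, 0.2857, 0.5714 (working shown to 4 dp, full precision carried).
H' = −Σ pᵢ ln pᵢ = −((-0.2780) + (-0.3579) + (-0.3198)) = 0.9557.
With S = 3 species, ln S = 1.0986, so J = 0.9557/1.0986 = 0.8699, i.e. 0.87 to 2 decimal places.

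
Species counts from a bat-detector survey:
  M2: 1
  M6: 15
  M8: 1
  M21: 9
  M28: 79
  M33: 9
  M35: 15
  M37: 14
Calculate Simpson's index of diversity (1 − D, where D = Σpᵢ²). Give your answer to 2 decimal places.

Total N = 1+15+1+9+79+9+15+14 = 143, so the proportions are 0.007, 0.1049, 0.007, 0.0629, 0.5524, 0.0629, 0.1049, 0.0979 (working shown to 4 dp, full precision carried).
D = 0.007² + 0.1049² + 0.007² + 0.0629² + 0.5524² + 0.0629² + 0.1049² + 0.0979² = 0.0000 + 0.0110 + 0.0000 + 0.0040 + 0.3052 + 0.0040 + 0.0110 + 0.0096 = 0.3448.
So 1 − D = 0.6552, i.e. 0.66 to 2 decimal places.

0.66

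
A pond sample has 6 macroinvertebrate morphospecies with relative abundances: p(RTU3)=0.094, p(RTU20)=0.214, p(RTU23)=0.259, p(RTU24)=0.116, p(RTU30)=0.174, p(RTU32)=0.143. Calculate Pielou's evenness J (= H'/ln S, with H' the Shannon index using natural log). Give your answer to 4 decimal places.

H' = −Σ pᵢ ln pᵢ = −((-0.222259) + (-0.329941) + (-0.349890) + (-0.249883) + (-0.304274) + (-0.278122)) = 1.734369 (working shown to 6 dp, full precision carried).
With S = 6 species, ln S = 1.791759, so J = 1.734369/1.791759 = 0.967970, i.e. 0.9680 to 4 decimal places.

0.9680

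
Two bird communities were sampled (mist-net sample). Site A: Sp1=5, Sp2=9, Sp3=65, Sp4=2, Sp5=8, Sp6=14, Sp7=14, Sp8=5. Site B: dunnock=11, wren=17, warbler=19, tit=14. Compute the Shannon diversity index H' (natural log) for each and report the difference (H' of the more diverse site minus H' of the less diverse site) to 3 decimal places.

Site A: N=122, proportions 0.04098, 0.07377, 0.53279, 0.01639, 0.06557, 0.11475, 0.11475, 0.04098, giving H' = 1.53255 (working shown to 5 dp, full precision carried).
Site B: N=61, proportions 0.18033, 0.27869, 0.31148, 0.22951, giving H' = 1.36608.
Difference = |1.53255 − 1.36608| = 0.16647, i.e. 0.166 to 3 decimal places.

0.166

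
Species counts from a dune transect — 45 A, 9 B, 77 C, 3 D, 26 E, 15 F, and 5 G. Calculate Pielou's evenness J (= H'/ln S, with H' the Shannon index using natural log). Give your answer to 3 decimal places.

Total N = 45+9+77+3+26+15+5 = 180, so the proportions are 0.25, 0.05, 0.42778, 0.01667, 0.14444, 0.08333, 0.02778 (working shown to 5 dp, full precision carried).
H' = −Σ pᵢ ln pᵢ = −((-0.34657) + (-0.14979) + (-0.36325) + (-0.06824) + (-0.27948) + (-0.20708) + (-0.09954)) = 1.51394.
With S = 7 species, ln S = 1.94591, so J = 1.51394/1.94591 = 0.77801, i.e. 0.778 to 3 decimal places.

0.778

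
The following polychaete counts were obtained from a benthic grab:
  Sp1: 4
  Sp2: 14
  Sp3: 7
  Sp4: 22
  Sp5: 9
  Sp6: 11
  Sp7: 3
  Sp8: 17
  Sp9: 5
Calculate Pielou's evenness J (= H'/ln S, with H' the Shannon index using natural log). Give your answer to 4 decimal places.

0.9213

Total N = 4+14+7+22+9+11+3+17+5 = 92, so the proportions are 0.043478, 0.152174, 0.076087, 0.23913, 0.097826, 0.119565, 0.032609, 0.184783, 0.054348 (working shown to 6 dp, full precision carried).
H' = −Σ pᵢ ln pᵢ = −((-0.136326) + (-0.286503) + (-0.195991) + (-0.342135) + (-0.227403) + (-0.253944) + (-0.111625) + (-0.312019) + (-0.158280)) = 2.024225.
With S = 9 species, ln S = 2.197225, so J = 2.024225/2.197225 = 0.921265, i.e. 0.9213 to 4 decimal places.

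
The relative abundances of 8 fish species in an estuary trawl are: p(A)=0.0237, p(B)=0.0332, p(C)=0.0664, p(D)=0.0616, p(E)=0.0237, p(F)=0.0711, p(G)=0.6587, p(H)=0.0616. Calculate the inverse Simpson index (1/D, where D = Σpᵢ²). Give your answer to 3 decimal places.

2.207

D = 0.0237² + 0.0332² + 0.0664² + 0.0616² + 0.0237² + 0.0711² + 0.6587² + 0.0616² = 0.000562 + 0.001102 + 0.004409 + 0.003795 + 0.000562 + 0.005055 + 0.433886 + 0.003795 = 0.453165 (working shown to 6 dp, full precision carried).
So 1/D = 2.20670, i.e. 2.207 to 3 decimal places.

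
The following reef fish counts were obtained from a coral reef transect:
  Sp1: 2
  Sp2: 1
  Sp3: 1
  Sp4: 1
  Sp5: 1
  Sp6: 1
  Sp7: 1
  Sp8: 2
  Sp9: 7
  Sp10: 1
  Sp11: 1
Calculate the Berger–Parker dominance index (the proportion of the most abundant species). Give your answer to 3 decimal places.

Total N = 2+1+1+1+1+1+1+2+7+1+1 = 19, so the proportions are 0.10526, 0.05263, 0.05263, 0.05263, 0.05263, 0.05263, 0.05263, 0.10526, 0.36842, 0.05263, 0.05263 (working shown to 5 dp, full precision carried).
The largest proportion is 0.36842, i.e. d = 0.368 to 3 decimal places.

0.368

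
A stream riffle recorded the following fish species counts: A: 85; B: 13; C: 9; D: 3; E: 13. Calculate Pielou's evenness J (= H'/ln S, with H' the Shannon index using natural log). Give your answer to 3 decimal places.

Total N = 85+13+9+3+13 = 123, so the proportions are 0.69106, 0.10569, 0.07317, 0.02439, 0.10569 (working shown to 5 dp, full precision carried).
H' = −Σ pᵢ ln pᵢ = −((-0.25537) + (-0.23751) + (-0.19134) + (-0.09057) + (-0.23751)) = 1.01231.
With S = 5 species, ln S = 1.60944, so J = 1.01231/1.60944 = 0.62898, i.e. 0.629 to 3 decimal places.

0.629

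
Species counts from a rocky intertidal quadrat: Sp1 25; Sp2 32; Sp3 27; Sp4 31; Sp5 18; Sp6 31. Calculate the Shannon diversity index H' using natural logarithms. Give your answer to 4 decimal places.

1.7749

Total N = 25+32+27+31+18+31 = 164, so the proportions are 0.152439, 0.195122, 0.164634, 0.189024, 0.109756, 0.189024 (working shown to 6 dp, full precision carried).
Each pᵢ ln pᵢ term: 0.152439×(-1.880991)=-0.286736, 0.195122×(-1.634131)=-0.318855, 0.164634×(-1.804030)=-0.297005, 0.189024×(-1.665879)=-0.314892, 0.109756×(-2.209495)=-0.242506, 0.189024×(-1.665879)=-0.314892.
Sum = -1.774885, so H' = 1.7749.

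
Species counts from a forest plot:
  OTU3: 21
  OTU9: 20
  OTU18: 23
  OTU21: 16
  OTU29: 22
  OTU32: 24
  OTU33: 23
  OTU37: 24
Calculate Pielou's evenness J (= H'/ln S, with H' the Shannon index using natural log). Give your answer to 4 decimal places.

Total N = 21+20+23+16+22+24+23+24 = 173, so the proportions are 0.121387, 0.115607, 0.132948, 0.092486, 0.127168, 0.138728, 0.132948, 0.138728 (working shown to 6 dp, full precision carried).
H' = −Σ pᵢ ln pᵢ = −((-0.255978) + (-0.249429) + (-0.268262) + (-0.220181) + (-0.262251) + (-0.274021) + (-0.268262) + (-0.274021)) = 2.072406.
With S = 8 species, ln S = 2.079442, so J = 2.072406/2.079442 = 0.996616, i.e. 0.9966 to 4 decimal places.

0.9966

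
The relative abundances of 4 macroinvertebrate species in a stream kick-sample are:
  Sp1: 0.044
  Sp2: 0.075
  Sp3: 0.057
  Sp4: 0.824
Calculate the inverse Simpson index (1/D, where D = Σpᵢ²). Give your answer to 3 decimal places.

1.450

D = 0.044² + 0.075² + 0.057² + 0.824² = 0.001936 + 0.005625 + 0.003249 + 0.678976 = 0.689786 (working shown to 6 dp, full precision carried).
So 1/D = 1.44972, i.e. 1.450 to 3 decimal places.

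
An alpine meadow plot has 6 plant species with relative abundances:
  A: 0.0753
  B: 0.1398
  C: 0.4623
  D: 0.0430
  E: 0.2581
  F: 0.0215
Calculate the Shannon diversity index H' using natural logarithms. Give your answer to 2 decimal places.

1.39

Each pᵢ ln pᵢ term (working shown to 4 dp, full precision carried): 0.0753×(-2.5863)=-0.1947, 0.1398×(-1.9675)=-0.2751, 0.4623×(-0.7715)=-0.3567, 0.043×(-3.1466)=-0.1353, 0.2581×(-1.3544)=-0.3496, 0.0215×(-3.8397)=-0.0826.
Sum = -1.3939, so H' = 1.39.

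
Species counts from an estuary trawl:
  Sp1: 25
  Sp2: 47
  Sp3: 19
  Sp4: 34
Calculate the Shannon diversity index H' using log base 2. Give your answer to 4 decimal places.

Total N = 25+47+19+34 = 125, so the proportions are 0.2, 0.376, 0.152, 0.272 (working shown to 6 dp, full precision carried).
Each pᵢ log₂ pᵢ term: 0.2×(-2.321928)=-0.464386, 0.376×(-1.411195)=-0.530609, 0.152×(-2.717857)=-0.413114, 0.272×(-1.878321)=-0.510903.
Sum = -1.919013, so H' = 1.9190.

1.9190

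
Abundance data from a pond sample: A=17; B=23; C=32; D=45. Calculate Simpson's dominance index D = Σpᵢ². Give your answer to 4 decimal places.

0.2825

Total N = 17+23+32+45 = 117, so the proportions are 0.145299, 0.196581, 0.273504, 0.384615 (working shown to 6 dp, full precision carried).
D = 0.145299² + 0.196581² + 0.273504² + 0.384615² = 0.021112 + 0.038644 + 0.074805 + 0.147929 = 0.282490.
To 4 decimal places, D = 0.2825.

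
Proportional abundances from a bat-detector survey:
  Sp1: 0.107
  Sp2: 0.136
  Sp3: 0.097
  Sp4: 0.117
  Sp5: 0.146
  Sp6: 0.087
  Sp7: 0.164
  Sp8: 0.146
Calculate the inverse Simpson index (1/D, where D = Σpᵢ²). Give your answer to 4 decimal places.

7.6840

D = 0.107² + 0.136² + 0.097² + 0.117² + 0.146² + 0.087² + 0.164² + 0.146² = 0.01144900 + 0.01849600 + 0.00940900 + 0.01368900 + 0.02131600 + 0.00756900 + 0.02689600 + 0.02131600 = 0.13014000 (working shown to 8 dp, full precision carried).
So 1/D = 7.684033, i.e. 7.6840 to 4 decimal places.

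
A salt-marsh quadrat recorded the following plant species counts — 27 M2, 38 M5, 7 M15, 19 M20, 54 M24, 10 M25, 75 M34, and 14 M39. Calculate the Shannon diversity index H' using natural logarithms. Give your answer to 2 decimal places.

Total N = 27+38+7+19+54+10+75+14 = 244, so the proportions are 0.1107, 0.1557, 0.0287, 0.0779, 0.2213, 0.041, 0.3074, 0.0574 (working shown to 4 dp, full precision carried).
Each pᵢ ln pᵢ term: 0.1107×(-2.2013)=-0.2436, 0.1557×(-1.8596)=-0.2896, 0.0287×(-3.5513)=-0.1019, 0.0779×(-2.5527)=-0.1988, 0.2213×(-1.5082)=-0.3338, 0.041×(-3.1946)=-0.1309, 0.3074×(-1.1797)=-0.3626, 0.0574×(-2.8581)=-0.1640.
Sum = -1.8252, so H' = 1.83.

1.83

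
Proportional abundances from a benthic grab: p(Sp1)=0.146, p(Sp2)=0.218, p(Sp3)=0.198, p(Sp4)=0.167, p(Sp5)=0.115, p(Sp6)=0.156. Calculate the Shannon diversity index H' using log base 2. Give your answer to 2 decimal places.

2.56

Each pᵢ log₂ pᵢ term (working shown to 4 dp, full precision carried): 0.146×(-2.7760)=-0.4053, 0.218×(-2.1976)=-0.4791, 0.198×(-2.3364)=-0.4626, 0.167×(-2.5821)=-0.4312, 0.115×(-3.1203)=-0.3588, 0.156×(-2.6804)=-0.4181.
Sum = -2.5552, so H' = 2.56.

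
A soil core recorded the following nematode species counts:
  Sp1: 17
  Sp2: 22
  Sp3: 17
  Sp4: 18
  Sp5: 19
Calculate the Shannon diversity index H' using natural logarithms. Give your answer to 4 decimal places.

1.6046

Total N = 17+22+17+18+19 = 93, so the proportions are 0.182796, 0.236559, 0.182796, 0.193548, 0.204301 (working shown to 6 dp, full precision carried).
Each pᵢ ln pᵢ term: 0.182796×(-1.699386)=-0.310640, 0.236559×(-1.441557)=-0.341013, 0.182796×(-1.699386)=-0.310640, 0.193548×(-1.642228)=-0.317851, 0.204301×(-1.588161)=-0.324463.
Sum = -1.604608, so H' = 1.6046.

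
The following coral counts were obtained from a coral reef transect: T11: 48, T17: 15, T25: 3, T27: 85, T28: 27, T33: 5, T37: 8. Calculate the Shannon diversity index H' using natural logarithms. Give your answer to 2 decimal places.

1.48

Total N = 48+15+3+85+27+5+8 = 191, so the proportions are 0.2513, 0.0785, 0.0157, 0.445, 0.1414, 0.0262, 0.0419 (working shown to 4 dp, full precision carried).
Each pᵢ ln pᵢ term: 0.2513×(-1.3811)=-0.3471, 0.0785×(-2.5442)=-0.1998, 0.0157×(-4.1537)=-0.0652, 0.445×(-0.8096)=-0.3603, 0.1414×(-1.9564)=-0.2766, 0.0262×(-3.6428)=-0.0954, 0.0419×(-3.1728)=-0.1329.
Sum = -1.4772, so H' = 1.48.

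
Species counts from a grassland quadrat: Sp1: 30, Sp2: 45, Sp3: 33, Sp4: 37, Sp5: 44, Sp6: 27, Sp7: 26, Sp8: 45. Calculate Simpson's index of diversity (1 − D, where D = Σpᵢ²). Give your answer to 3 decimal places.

0.870

Total N = 30+45+33+37+44+27+26+45 = 287, so the proportions are 0.10453, 0.15679, 0.11498, 0.12892, 0.15331, 0.09408, 0.09059, 0.15679 (working shown to 5 dp, full precision carried).
D = 0.10453² + 0.15679² + 0.11498² + 0.12892² + 0.15331² + 0.09408² + 0.09059² + 0.15679² = 0.01093 + 0.02458 + 0.01322 + 0.01662 + 0.02350 + 0.00885 + 0.00821 + 0.02458 = 0.13050.
So 1 − D = 0.86950, i.e. 0.870 to 3 decimal places.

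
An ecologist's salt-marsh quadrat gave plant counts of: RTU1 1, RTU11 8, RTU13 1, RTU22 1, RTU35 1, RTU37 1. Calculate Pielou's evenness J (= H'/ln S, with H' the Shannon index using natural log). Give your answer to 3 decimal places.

0.717

Total N = 1+8+1+1+1+1 = 13, so the proportions are 0.07692, 0.61538, 0.07692, 0.07692, 0.07692, 0.07692 (working shown to 5 dp, full precision carried).
H' = −Σ pᵢ ln pᵢ = −((-0.19730) + (-0.29877) + (-0.19730) + (-0.19730) + (-0.19730) + (-0.19730)) = 1.28529.
With S = 6 species, ln S = 1.79176, so J = 1.28529/1.79176 = 0.71734, i.e. 0.717 to 3 decimal places.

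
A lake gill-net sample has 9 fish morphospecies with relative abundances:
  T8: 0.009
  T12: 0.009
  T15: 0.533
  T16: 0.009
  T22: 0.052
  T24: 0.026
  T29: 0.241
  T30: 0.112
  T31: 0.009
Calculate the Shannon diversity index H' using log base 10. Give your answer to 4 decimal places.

Each pᵢ log₁₀ pᵢ term (working shown to 6 dp, full precision carried): 0.009×(-2.045757)=-0.018412, 0.009×(-2.045757)=-0.018412, 0.533×(-0.273273)=-0.145654, 0.009×(-2.045757)=-0.018412, 0.052×(-1.283997)=-0.066768, 0.026×(-1.585027)=-0.041211, 0.241×(-0.617983)=-0.148934, 0.112×(-0.950782)=-0.106488, 0.009×(-2.045757)=-0.018412.
Sum = -0.582702, so H' = 0.5827.

0.5827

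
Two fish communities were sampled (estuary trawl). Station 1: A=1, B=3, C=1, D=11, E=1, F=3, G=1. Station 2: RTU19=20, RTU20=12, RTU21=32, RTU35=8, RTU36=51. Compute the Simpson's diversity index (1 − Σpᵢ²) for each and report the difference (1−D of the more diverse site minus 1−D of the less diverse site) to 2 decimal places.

Station 1: N=21, proportions 0.0476, 0.1429, 0.0476, 0.5238, 0.0476, 0.1429, 0.0476, giving 1−D = 0.6757 (working shown to 4 dp, full precision carried).
Station 2: N=123, proportions 0.1626, 0.0976, 0.2602, 0.065, 0.4146, giving 1−D = 0.7202.
Difference = |0.6757 − 0.7202| = 0.0445, i.e. 0.04 to 2 decimal places.

0.04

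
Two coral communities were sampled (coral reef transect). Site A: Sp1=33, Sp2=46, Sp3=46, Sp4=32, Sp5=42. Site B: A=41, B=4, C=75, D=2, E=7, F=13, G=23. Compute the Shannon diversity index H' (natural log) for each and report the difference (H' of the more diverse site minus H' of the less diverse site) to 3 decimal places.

Site A: N=199, proportions 0.16583, 0.23116, 0.23116, 0.1608, 0.21106, giving H' = 1.59730 (working shown to 5 dp, full precision carried).
Site B: N=165, proportions 0.24848, 0.02424, 0.45455, 0.01212, 0.04242, 0.07879, 0.13939, giving H' = 1.45697.
Difference = |1.59730 − 1.45697| = 0.14033, i.e. 0.140 to 3 decimal places.

0.140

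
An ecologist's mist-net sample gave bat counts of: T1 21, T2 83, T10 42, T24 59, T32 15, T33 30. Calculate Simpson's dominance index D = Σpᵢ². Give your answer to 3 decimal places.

Total N = 21+83+42+59+15+30 = 250, so the proportions are 0.084, 0.332, 0.168, 0.236, 0.06, 0.12 (working shown to 5 dp, full precision carried).
D = 0.084² + 0.332² + 0.168² + 0.236² + 0.06² + 0.12² = 0.00706 + 0.11022 + 0.02822 + 0.05570 + 0.00360 + 0.01440 = 0.21920.
To 3 decimal places, D = 0.219.

0.219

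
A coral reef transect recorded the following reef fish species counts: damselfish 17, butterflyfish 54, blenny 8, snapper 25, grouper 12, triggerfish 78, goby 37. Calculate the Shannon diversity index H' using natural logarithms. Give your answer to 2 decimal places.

1.70

Total N = 17+54+8+25+12+78+37 = 231, so the proportions are 0.0736, 0.2338, 0.0346, 0.1082, 0.0519, 0.3377, 0.1602 (working shown to 4 dp, full precision carried).
Each pᵢ ln pᵢ term: 0.0736×(-2.6092)=-0.1920, 0.2338×(-1.4534)=-0.3398, 0.0346×(-3.3630)=-0.1165, 0.1082×(-2.2235)=-0.2406, 0.0519×(-2.9575)=-0.1536, 0.3377×(-1.0857)=-0.3666, 0.1602×(-1.8315)=-0.2934.
Sum = -1.7025, so H' = 1.70.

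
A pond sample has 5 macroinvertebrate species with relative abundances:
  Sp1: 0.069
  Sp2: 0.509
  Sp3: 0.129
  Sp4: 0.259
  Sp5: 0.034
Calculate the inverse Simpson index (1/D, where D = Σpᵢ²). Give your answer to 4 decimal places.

D = 0.069² + 0.509² + 0.129² + 0.259² + 0.034² = 0.0047610 + 0.2590810 + 0.0166410 + 0.0670810 + 0.0011560 = 0.3487200 (working shown to 7 dp, full precision carried).
So 1/D = 2.867630, i.e. 2.8676 to 4 decimal places.

2.8676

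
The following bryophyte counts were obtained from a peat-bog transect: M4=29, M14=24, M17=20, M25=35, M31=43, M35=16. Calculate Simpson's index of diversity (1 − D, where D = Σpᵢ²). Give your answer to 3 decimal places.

Total N = 29+24+20+35+43+16 = 167, so the proportions are 0.17365, 0.14371, 0.11976, 0.20958, 0.25749, 0.09581 (working shown to 5 dp, full precision carried).
D = 0.17365² + 0.14371² + 0.11976² + 0.20958² + 0.25749² + 0.09581² = 0.03016 + 0.02065 + 0.01434 + 0.04392 + 0.06630 + 0.00918 = 0.18455.
So 1 − D = 0.81545, i.e. 0.815 to 3 decimal places.

0.815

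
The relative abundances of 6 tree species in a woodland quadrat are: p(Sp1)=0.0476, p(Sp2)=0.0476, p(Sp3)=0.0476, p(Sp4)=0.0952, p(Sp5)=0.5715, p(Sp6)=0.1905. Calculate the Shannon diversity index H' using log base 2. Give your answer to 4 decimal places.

1.8673

Each pᵢ log₂ pᵢ term (working shown to 6 dp, full precision carried): 0.0476×(-4.392895)=-0.209102, 0.0476×(-4.392895)=-0.209102, 0.0476×(-4.392895)=-0.209102, 0.0952×(-3.392895)=-0.323004, 0.5715×(-0.807175)=-0.461300, 0.1905×(-2.392137)=-0.455702.
Sum = -1.867311, so H' = 1.8673.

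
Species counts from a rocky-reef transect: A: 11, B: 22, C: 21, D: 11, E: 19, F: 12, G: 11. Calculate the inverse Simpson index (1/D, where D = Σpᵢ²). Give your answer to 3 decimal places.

6.385

Total N = 11+22+21+11+19+12+11 = 107, so the proportions are 0.1028037, 0.2056075, 0.1962617, 0.1028037, 0.1775701, 0.1121495, 0.1028037 (working shown to 7 dp, full precision carried).
D = 0.1028037² + 0.2056075² + 0.1962617² + 0.1028037² + 0.1775701² + 0.1121495² + 0.1028037² = 0.0105686 + 0.0422744 + 0.0385186 + 0.0105686 + 0.0315311 + 0.0125775 + 0.0105686 = 0.1566076.
So 1/D = 6.38539, i.e. 6.385 to 3 decimal places.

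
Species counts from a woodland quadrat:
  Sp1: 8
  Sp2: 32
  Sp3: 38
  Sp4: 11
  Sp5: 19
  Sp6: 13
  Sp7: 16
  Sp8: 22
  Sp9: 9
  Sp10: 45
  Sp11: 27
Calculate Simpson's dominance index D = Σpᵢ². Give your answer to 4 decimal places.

Total N = 8+32+38+11+19+13+16+22+9+45+27 = 240, so the proportions are 0.033333, 0.133333, 0.158333, 0.045833, 0.079167, 0.054167, 0.066667, 0.091667, 0.0375, 0.1875, 0.1125 (working shown to 6 dp, full precision carried).
D = 0.033333² + 0.133333² + 0.158333² + 0.045833² + 0.079167² + 0.054167² + 0.066667² + 0.091667² + 0.0375² + 0.1875² + 0.1125² = 0.001111 + 0.017778 + 0.025069 + 0.002101 + 0.006267 + 0.002934 + 0.004444 + 0.008403 + 0.001406 + 0.035156 + 0.012656 = 0.117326.
To 4 decimal places, D = 0.1173.

0.1173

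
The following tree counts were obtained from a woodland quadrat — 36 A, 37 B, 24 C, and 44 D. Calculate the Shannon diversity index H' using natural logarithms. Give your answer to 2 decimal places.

Total N = 36+37+24+44 = 141, so the proportions are 0.2553, 0.2624, 0.1702, 0.3121 (working shown to 4 dp, full precision carried).
Each pᵢ ln pᵢ term: 0.2553×(-1.3652)=-0.3486, 0.2624×(-1.3378)=-0.3511, 0.1702×(-1.7707)=-0.3014, 0.3121×(-1.1646)=-0.3634.
Sum = -1.3644, so H' = 1.36.

1.36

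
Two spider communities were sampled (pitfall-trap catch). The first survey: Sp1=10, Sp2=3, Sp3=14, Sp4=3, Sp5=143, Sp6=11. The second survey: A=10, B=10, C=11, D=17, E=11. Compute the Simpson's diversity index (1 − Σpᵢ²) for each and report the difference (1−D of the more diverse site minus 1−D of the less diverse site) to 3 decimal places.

0.407

The first survey: N=184, proportions 0.05435, 0.0163, 0.07609, 0.0163, 0.77717, 0.05978, giving 1−D = 0.38315 (working shown to 5 dp, full precision carried).
The second survey: N=59, proportions 0.16949, 0.16949, 0.18644, 0.28814, 0.18644, giving 1−D = 0.79000.
Difference = |0.38315 − 0.79000| = 0.40685, i.e. 0.407 to 3 decimal places.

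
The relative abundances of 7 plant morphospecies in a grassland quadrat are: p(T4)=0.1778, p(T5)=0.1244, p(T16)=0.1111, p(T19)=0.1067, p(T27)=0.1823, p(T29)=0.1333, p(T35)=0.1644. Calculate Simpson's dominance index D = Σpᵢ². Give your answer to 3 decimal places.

0.149

D = 0.1778² + 0.1244² + 0.1111² + 0.1067² + 0.1823² + 0.1333² + 0.1644² = 0.03161 + 0.01548 + 0.01234 + 0.01138 + 0.03323 + 0.01777 + 0.02703 = 0.14885 (working shown to 5 dp, full precision carried).
To 3 decimal places, D = 0.149.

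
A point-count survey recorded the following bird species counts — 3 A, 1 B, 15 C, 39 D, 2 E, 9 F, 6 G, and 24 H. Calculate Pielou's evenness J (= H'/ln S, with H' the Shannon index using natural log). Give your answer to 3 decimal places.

0.777

Total N = 3+1+15+39+2+9+6+24 = 99, so the proportions are 0.0303, 0.0101, 0.15152, 0.39394, 0.0202, 0.09091, 0.06061, 0.24242 (working shown to 5 dp, full precision carried).
H' = −Σ pᵢ ln pᵢ = −((-0.10595) + (-0.04642) + (-0.28592) + (-0.36698) + (-0.07883) + (-0.21799) + (-0.16990) + (-0.34353)) = 1.61552.
With S = 8 species, ln S = 2.07944, so J = 1.61552/2.07944 = 0.77690, i.e. 0.777 to 3 decimal places.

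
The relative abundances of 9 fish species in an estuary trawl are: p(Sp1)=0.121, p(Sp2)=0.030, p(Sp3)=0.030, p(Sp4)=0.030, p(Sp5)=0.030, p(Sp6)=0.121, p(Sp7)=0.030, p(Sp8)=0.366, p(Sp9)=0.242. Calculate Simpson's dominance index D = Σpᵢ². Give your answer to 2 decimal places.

0.23

D = 0.121² + 0.03² + 0.03² + 0.03² + 0.03² + 0.121² + 0.03² + 0.366² + 0.242² = 0.0146 + 0.0009 + 0.0009 + 0.0009 + 0.0009 + 0.0146 + 0.0009 + 0.1340 + 0.0586 = 0.2263 (working shown to 4 dp, full precision carried).
To 2 decimal places, D = 0.23.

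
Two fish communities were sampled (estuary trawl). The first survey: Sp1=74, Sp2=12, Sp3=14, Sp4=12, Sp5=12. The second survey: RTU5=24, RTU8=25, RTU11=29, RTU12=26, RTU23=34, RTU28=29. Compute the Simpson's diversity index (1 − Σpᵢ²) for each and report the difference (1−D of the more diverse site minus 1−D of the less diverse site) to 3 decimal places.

0.228

The first survey: N=124, proportions 0.59677, 0.09677, 0.1129, 0.09677, 0.09677, giving 1−D = 0.60302 (working shown to 5 dp, full precision carried).
The second survey: N=167, proportions 0.14371, 0.1497, 0.17365, 0.15569, 0.20359, 0.17365, giving 1−D = 0.83094.
Difference = |0.60302 − 0.83094| = 0.22792, i.e. 0.228 to 3 decimal places.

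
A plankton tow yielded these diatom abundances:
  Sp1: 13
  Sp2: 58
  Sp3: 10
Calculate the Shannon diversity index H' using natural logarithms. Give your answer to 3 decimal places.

Total N = 13+58+10 = 81, so the proportions are 0.16049, 0.71605, 0.12346 (working shown to 5 dp, full precision carried).
Each pᵢ ln pᵢ term: 0.16049×(-1.82950)=-0.29362, 0.71605×(-0.33401)=-0.23916, 0.12346×(-2.09186)=-0.25825.
Sum = -0.79104, so H' = 0.791.

0.791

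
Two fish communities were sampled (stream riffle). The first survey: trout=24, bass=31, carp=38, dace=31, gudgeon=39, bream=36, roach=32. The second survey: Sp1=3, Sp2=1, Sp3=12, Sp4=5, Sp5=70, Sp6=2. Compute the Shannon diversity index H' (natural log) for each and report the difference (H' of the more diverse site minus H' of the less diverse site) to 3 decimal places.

1.058

The first survey: N=231, proportions 0.1039, 0.1342, 0.1645, 0.1342, 0.16883, 0.15584, 0.13853, giving H' = 1.93507 (working shown to 5 dp, full precision carried).
The second survey: N=93, proportions 0.03226, 0.01075, 0.12903, 0.05376, 0.75269, 0.02151, giving H' = 0.87730.
Difference = |1.93507 − 0.87730| = 1.05777, i.e. 1.058 to 3 decimal places.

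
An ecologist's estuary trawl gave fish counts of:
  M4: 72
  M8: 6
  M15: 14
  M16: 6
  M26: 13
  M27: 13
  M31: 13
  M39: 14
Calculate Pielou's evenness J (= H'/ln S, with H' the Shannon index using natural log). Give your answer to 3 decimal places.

0.810

Total N = 72+6+14+6+13+13+13+14 = 151, so the proportions are 0.47682, 0.03974, 0.09272, 0.03974, 0.08609, 0.08609, 0.08609, 0.09272 (working shown to 5 dp, full precision carried).
H' = −Σ pᵢ ln pᵢ = −((-0.35314) + (-0.12817) + (-0.22050) + (-0.12817) + (-0.21113) + (-0.21113) + (-0.21113) + (-0.22050)) = 1.68385.
With S = 8 species, ln S = 2.07944, so J = 1.68385/2.07944 = 0.80976, i.e. 0.810 to 3 decimal places.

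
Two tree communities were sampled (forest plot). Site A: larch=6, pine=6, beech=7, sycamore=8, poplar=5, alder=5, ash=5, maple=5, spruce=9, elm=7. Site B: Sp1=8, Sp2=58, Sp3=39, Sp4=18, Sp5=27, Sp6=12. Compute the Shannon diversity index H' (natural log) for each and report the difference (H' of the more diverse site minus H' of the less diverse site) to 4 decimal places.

0.6859

Site A: N=63, proportions 0.095238, 0.095238, 0.111111, 0.126984, 0.079365, 0.079365, 0.079365, 0.079365, 0.142857, 0.111111, giving H' = 2.280545 (working shown to 6 dp, full precision carried).
Site B: N=162, proportions 0.049383, 0.358025, 0.240741, 0.111111, 0.166667, 0.074074, giving H' = 1.594675.
Difference = |2.280545 − 1.594675| = 0.685870, i.e. 0.6859 to 4 decimal places.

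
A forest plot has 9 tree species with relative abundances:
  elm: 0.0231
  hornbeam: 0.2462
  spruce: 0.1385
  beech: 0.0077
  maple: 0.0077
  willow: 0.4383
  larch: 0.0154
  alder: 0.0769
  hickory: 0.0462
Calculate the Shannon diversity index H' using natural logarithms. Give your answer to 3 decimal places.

Each pᵢ ln pᵢ term (working shown to 5 dp, full precision carried): 0.0231×(-3.76792)=-0.08704, 0.2462×(-1.40161)=-0.34508, 0.1385×(-1.97688)=-0.27380, 0.0077×(-4.86653)=-0.03747, 0.0077×(-4.86653)=-0.03747, 0.4383×(-0.82485)=-0.36153, 0.0154×(-4.17339)=-0.06427, 0.0769×(-2.56525)=-0.19727, 0.0462×(-3.07478)=-0.14205.
Sum = -1.54598, so H' = 1.546.

1.546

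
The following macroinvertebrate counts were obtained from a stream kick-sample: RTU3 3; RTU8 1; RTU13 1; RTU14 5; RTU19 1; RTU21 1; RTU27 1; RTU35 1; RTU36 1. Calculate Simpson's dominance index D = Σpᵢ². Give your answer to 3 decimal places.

0.182

Total N = 3+1+1+5+1+1+1+1+1 = 15, so the proportions are 0.2, 0.06667, 0.06667, 0.33333, 0.06667, 0.06667, 0.06667, 0.06667, 0.06667 (working shown to 5 dp, full precision carried).
D = 0.2² + 0.06667² + 0.06667² + 0.33333² + 0.06667² + 0.06667² + 0.06667² + 0.06667² + 0.06667² = 0.04000 + 0.00444 + 0.00444 + 0.11111 + 0.00444 + 0.00444 + 0.00444 + 0.00444 + 0.00444 = 0.18222.
To 3 decimal places, D = 0.182.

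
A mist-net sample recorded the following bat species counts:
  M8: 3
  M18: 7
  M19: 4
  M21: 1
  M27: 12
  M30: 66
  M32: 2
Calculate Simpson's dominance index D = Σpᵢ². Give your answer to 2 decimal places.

0.51

Total N = 3+7+4+1+12+66+2 = 95, so the proportions are 0.0316, 0.0737, 0.0421, 0.0105, 0.1263, 0.6947, 0.0211 (working shown to 4 dp, full precision carried).
D = 0.0316² + 0.0737² + 0.0421² + 0.0105² + 0.1263² + 0.6947² + 0.0211² = 0.0010 + 0.0054 + 0.0018 + 0.0001 + 0.0160 + 0.4827 + 0.0004 = 0.5074.
To 2 decimal places, D = 0.51.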